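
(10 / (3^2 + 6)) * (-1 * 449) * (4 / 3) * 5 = -17960 / 9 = -1995.56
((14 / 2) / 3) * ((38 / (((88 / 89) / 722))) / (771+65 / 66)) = 4273157 / 50951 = 83.87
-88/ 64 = -11/ 8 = -1.38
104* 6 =624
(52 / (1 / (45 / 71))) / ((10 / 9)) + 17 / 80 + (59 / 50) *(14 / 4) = 965727 / 28400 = 34.00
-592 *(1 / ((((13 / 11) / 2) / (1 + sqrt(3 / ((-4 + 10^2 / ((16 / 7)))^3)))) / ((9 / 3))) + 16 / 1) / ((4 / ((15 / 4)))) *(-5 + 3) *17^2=6772521.95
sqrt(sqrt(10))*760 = 760*10^(1 /4) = 1351.49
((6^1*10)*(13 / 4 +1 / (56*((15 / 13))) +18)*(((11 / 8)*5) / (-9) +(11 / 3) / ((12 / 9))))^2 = 6525005339281 / 1016064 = 6421844.82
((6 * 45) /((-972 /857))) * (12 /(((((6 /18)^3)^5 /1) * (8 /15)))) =-307425332475 /4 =-76856333118.75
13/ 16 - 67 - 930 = -15939/ 16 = -996.19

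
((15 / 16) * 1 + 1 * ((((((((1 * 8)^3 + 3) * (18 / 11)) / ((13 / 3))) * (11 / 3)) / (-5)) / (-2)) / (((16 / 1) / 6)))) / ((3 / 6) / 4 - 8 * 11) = -303 / 962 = -0.31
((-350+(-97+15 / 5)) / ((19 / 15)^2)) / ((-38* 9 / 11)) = 61050 / 6859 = 8.90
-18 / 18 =-1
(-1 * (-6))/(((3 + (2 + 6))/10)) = 60/11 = 5.45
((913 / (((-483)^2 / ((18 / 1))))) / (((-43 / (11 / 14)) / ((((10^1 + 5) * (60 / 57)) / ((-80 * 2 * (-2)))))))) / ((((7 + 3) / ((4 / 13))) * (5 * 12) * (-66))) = 913 / 1850062643520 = 0.00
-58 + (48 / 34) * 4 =-890 / 17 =-52.35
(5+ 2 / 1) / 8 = 7 / 8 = 0.88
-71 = -71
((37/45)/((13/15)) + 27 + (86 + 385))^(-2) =1521/378652681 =0.00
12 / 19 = 0.63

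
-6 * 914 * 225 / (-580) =61695 / 29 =2127.41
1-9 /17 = 0.47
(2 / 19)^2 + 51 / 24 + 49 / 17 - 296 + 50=-240.98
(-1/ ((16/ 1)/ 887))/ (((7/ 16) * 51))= -887/ 357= -2.48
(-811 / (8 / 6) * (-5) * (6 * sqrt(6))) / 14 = 36495 * sqrt(6) / 28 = 3192.65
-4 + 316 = 312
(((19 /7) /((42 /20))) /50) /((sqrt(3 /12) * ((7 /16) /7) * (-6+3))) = -608 /2205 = -0.28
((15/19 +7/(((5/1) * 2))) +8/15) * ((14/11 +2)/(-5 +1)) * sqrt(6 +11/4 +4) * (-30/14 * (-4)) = -10377 * sqrt(51)/1463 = -50.65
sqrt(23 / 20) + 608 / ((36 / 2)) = sqrt(115) / 10 + 304 / 9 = 34.85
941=941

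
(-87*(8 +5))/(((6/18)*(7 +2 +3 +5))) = -3393/17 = -199.59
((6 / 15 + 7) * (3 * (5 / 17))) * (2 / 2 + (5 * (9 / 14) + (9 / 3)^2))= 20535 / 238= 86.28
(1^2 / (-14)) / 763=-1 / 10682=-0.00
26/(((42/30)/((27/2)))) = 1755/7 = 250.71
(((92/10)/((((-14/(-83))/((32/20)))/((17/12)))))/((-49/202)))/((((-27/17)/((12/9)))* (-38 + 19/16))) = -14264781056/1227314025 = -11.62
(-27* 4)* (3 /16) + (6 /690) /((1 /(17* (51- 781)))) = -128.16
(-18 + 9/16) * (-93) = 25947/16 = 1621.69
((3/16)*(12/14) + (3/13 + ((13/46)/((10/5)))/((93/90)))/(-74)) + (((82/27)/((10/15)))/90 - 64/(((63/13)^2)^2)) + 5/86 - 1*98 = -909270027567553109/9292343402192760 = -97.85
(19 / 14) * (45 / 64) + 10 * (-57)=-509865 / 896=-569.05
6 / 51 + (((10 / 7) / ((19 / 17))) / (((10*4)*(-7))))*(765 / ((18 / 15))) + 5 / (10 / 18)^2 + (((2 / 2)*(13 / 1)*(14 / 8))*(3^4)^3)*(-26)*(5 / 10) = -99503502155809 / 633080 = -157173662.34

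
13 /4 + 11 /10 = 87 /20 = 4.35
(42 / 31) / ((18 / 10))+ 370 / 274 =26795 / 12741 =2.10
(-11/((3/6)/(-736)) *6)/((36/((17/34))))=4048/3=1349.33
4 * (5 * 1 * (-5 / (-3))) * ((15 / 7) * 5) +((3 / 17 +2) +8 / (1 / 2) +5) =380.32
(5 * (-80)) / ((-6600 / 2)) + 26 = 862 / 33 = 26.12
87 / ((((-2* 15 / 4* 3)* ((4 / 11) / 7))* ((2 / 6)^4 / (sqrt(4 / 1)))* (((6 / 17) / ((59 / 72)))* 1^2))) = -2239699 / 80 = -27996.24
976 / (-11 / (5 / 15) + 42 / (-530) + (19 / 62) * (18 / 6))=-16035680 / 528387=-30.35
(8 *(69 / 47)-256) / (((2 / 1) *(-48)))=1435 / 564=2.54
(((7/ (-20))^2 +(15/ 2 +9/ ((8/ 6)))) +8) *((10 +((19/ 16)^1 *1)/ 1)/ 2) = 1601871/ 12800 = 125.15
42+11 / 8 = 347 / 8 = 43.38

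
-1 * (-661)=661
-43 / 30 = -1.43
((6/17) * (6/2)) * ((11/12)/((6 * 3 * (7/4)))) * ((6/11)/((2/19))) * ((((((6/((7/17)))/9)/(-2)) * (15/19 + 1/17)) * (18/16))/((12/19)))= -2603/13328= -0.20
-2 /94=-1 /47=-0.02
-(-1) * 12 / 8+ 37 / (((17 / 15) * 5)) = 273 / 34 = 8.03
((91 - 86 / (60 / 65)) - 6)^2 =2401 / 36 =66.69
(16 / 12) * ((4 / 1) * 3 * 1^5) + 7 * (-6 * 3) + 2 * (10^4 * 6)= 119890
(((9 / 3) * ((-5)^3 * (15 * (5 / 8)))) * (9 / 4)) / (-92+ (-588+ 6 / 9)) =759375 / 65216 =11.64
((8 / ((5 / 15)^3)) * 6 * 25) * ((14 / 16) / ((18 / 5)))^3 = 1071875 / 2304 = 465.22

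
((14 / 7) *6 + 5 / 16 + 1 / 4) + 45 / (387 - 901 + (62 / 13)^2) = 2760957 / 221392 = 12.47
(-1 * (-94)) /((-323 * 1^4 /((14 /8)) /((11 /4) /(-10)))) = 3619 /25840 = 0.14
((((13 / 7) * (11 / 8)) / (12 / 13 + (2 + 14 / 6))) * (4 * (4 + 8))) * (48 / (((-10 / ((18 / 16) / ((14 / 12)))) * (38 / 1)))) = -2710422 / 954275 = -2.84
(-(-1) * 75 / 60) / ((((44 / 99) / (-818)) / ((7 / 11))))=-128835 / 88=-1464.03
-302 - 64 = -366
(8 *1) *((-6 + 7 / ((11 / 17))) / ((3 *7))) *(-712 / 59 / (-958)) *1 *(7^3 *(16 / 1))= 118340096 / 932613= 126.89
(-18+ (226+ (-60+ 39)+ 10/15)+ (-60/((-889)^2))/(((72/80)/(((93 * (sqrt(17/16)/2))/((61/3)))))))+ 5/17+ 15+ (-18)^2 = 26875/51 - 2325 * sqrt(17)/48209581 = 526.96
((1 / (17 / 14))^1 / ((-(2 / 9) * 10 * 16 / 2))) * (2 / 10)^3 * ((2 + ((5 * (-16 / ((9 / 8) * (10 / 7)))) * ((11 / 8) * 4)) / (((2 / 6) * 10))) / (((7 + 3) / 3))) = 37863 / 4250000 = 0.01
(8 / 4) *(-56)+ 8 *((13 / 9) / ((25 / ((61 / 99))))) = -2488456 / 22275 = -111.72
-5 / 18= -0.28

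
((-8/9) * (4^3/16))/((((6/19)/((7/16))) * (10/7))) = -931/270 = -3.45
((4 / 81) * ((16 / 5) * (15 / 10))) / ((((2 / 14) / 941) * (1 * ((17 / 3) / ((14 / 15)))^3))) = 578391296 / 82906875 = 6.98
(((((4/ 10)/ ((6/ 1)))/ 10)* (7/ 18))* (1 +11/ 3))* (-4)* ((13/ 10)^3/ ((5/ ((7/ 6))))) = -753571/ 30375000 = -0.02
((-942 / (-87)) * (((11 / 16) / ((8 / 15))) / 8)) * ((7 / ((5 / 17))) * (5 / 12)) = 1027565 / 59392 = 17.30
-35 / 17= -2.06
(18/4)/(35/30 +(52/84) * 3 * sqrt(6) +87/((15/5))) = 239463/1568785 - 14742 * sqrt(6)/1568785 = 0.13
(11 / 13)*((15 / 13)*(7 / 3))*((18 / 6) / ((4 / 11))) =18.79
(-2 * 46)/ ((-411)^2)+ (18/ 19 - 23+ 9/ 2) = -112673803/ 6418998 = -17.55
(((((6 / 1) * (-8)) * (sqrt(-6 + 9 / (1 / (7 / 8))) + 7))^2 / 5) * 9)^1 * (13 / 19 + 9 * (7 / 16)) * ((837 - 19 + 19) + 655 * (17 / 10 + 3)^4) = 102114619841997 * sqrt(30) / 4750 + 5937235753670397 / 19000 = 430234472800.60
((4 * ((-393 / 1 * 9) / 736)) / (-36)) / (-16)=-393 / 11776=-0.03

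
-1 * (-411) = 411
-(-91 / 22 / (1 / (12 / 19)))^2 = -298116 / 43681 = -6.82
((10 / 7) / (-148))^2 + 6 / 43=1611019 / 11537932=0.14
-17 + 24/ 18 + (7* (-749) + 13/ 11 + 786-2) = -147625/ 33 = -4473.48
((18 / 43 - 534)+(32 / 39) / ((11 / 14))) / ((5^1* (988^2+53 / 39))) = -9823712 / 90034767185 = -0.00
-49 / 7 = -7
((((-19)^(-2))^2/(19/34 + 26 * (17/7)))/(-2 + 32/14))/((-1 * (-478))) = 833/944430813518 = 0.00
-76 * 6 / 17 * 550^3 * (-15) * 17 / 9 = 126445000000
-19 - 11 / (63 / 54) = -199 / 7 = -28.43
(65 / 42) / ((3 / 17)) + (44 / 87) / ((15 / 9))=9.07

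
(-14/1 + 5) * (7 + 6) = -117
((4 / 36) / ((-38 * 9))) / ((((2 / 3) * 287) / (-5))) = 5 / 588924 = 0.00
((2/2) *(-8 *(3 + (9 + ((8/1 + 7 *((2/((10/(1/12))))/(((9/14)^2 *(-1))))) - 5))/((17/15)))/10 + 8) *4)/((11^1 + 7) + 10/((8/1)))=-26752/48195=-0.56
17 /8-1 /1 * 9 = -55 /8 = -6.88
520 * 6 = 3120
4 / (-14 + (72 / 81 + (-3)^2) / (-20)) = -720 / 2609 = -0.28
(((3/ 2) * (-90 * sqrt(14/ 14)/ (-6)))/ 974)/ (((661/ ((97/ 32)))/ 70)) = 152775/ 20602048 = 0.01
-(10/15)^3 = -8/27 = -0.30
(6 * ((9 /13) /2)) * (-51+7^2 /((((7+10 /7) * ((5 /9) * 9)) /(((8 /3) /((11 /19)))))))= -94.80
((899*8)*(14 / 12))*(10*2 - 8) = 100688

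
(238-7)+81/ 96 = 7419/ 32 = 231.84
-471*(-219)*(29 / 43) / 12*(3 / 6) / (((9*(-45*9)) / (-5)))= 332369 / 83592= 3.98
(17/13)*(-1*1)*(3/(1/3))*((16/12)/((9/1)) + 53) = -24395/39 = -625.51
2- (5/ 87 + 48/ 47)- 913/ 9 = -1233118/ 12267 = -100.52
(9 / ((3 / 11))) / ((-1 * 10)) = -33 / 10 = -3.30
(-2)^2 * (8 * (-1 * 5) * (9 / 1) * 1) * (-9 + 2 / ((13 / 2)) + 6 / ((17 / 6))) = 2092320 / 221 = 9467.51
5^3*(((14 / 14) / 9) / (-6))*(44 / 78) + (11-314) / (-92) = 192559 / 96876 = 1.99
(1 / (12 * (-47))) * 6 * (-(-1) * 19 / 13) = -19 / 1222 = -0.02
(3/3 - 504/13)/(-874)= 491/11362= 0.04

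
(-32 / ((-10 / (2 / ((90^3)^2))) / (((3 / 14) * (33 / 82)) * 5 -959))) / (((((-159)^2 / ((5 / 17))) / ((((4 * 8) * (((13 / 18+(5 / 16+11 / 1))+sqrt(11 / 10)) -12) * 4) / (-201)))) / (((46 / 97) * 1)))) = 50620102 / 35945162077520723146875+404960816 * sqrt(110) / 99847672437557564296875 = 0.00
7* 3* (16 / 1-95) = -1659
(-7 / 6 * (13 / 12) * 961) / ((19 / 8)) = -87451 / 171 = -511.41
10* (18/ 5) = 36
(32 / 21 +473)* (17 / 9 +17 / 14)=3896315 / 2646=1472.53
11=11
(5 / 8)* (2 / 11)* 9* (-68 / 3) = -255 / 11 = -23.18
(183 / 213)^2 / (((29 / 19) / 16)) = 1131184 / 146189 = 7.74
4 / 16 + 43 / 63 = 235 / 252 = 0.93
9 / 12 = 3 / 4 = 0.75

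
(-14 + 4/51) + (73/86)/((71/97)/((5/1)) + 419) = -81116585/5827532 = -13.92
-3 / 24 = -1 / 8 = -0.12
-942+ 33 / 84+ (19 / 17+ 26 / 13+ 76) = -862.49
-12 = -12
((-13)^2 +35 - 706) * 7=-3514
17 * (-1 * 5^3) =-2125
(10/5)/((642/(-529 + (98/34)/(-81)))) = -728482/442017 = -1.65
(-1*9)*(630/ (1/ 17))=-96390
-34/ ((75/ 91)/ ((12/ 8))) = -61.88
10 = 10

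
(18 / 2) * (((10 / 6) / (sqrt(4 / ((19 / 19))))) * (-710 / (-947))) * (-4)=-21300 / 947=-22.49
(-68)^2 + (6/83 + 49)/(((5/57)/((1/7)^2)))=94261201/20335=4635.42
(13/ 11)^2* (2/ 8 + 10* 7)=47489/ 484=98.12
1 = 1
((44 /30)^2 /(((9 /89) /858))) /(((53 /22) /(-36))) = -1084136768 /3975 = -272738.81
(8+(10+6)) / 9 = 8 / 3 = 2.67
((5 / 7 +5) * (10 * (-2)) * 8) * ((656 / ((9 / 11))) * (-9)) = 46182400 / 7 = 6597485.71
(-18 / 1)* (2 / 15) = -12 / 5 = -2.40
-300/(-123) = 100/41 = 2.44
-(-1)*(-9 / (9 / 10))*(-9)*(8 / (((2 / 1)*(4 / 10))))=900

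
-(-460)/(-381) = -460/381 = -1.21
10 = 10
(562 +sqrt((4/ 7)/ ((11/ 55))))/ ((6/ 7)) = 657.64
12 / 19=0.63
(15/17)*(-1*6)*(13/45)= -26/17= -1.53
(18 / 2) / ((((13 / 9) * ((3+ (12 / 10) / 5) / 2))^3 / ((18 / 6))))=125000 / 59319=2.11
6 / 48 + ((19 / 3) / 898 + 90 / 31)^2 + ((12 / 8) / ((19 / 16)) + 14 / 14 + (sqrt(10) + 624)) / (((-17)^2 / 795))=795 * sqrt(10) / 289 + 132613405696946201 / 76594927568472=1740.06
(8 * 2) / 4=4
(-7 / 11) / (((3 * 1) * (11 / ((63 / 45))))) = -49 / 1815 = -0.03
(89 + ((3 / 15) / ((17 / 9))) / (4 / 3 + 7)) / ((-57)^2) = 189152 / 6904125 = 0.03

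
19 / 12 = 1.58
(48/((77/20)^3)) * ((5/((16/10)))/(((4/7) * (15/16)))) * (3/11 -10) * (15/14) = -256800000/5021863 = -51.14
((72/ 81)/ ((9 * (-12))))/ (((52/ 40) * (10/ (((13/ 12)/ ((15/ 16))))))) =-8/ 10935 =-0.00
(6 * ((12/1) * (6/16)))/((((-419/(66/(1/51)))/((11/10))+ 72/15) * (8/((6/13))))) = 7497765/22559524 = 0.33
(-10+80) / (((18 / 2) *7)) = 10 / 9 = 1.11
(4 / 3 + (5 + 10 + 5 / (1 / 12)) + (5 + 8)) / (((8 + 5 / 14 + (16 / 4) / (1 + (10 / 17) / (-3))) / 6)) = 40.20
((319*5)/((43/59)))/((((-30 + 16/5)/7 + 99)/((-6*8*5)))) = -5518.85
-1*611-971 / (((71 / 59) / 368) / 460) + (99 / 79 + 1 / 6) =-4596816544891 / 33654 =-136590495.78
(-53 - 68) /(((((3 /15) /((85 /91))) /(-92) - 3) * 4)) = 1182775 /117391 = 10.08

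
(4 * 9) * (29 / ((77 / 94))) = 98136 / 77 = 1274.49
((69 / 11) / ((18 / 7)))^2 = 25921 / 4356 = 5.95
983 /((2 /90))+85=44320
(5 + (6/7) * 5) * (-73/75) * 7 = -949/15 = -63.27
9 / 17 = 0.53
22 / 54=11 / 27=0.41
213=213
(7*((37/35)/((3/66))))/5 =814/25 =32.56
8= 8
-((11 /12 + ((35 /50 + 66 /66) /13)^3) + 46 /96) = -1.40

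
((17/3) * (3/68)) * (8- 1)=7/4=1.75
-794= -794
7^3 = 343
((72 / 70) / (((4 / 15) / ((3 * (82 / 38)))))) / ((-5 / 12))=-39852 / 665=-59.93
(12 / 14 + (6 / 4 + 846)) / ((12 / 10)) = 19795 / 28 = 706.96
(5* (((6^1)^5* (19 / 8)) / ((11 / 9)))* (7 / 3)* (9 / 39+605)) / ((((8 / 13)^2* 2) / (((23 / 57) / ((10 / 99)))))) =9003728097 / 16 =562733006.06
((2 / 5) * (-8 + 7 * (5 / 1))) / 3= 18 / 5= 3.60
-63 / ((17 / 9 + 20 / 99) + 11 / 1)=-77 / 16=-4.81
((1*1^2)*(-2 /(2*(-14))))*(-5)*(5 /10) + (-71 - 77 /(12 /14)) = -13525 /84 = -161.01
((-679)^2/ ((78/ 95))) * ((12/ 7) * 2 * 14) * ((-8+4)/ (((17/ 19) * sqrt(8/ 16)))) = -26629728160 * sqrt(2)/ 221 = -170407795.14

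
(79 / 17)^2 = 6241 / 289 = 21.60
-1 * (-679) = 679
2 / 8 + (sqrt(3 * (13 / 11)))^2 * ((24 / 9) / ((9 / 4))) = 1763 / 396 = 4.45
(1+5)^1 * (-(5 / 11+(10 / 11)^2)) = -930 / 121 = -7.69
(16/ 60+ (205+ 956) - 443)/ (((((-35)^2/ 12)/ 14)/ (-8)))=-689536/ 875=-788.04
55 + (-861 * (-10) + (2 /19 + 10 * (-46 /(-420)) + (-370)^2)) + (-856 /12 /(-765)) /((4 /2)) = 44431913441 /305235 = 145566.25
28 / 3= 9.33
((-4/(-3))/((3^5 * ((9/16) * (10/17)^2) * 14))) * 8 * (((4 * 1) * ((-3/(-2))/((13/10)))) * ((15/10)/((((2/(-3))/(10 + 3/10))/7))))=-952544/78975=-12.06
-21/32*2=-21/16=-1.31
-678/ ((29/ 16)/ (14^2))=-2126208/ 29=-73317.52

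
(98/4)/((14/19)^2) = 361/8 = 45.12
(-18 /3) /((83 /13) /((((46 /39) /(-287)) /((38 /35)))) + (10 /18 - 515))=6210 /2278189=0.00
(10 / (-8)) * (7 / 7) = -1.25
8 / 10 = 4 / 5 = 0.80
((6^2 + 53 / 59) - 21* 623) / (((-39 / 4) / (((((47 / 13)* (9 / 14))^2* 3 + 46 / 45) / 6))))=282367592524 / 73496241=3841.93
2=2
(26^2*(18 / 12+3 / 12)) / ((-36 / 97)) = -114751 / 36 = -3187.53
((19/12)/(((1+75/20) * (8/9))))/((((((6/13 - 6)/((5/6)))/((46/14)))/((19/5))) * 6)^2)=32273761/877879296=0.04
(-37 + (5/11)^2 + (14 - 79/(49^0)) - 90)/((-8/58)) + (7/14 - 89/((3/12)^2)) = -15971/484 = -33.00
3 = 3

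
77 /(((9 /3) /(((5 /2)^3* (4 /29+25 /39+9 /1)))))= 26613125 /6786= 3921.77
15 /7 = 2.14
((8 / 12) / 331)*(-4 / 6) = -0.00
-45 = -45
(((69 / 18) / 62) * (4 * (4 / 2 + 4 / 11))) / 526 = 299 / 269049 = 0.00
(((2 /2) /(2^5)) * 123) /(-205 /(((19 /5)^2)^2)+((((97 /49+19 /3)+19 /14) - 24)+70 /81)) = -63621018027 /239155172176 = -0.27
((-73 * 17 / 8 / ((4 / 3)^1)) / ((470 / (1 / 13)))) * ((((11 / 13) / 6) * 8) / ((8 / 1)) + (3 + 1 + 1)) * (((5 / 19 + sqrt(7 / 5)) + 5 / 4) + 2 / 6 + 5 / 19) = -18412717 / 89157120 - 497641 * sqrt(35) / 25417600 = -0.32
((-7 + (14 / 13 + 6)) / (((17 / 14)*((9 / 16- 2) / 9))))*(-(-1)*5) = -10080 / 5083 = -1.98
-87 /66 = -29 /22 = -1.32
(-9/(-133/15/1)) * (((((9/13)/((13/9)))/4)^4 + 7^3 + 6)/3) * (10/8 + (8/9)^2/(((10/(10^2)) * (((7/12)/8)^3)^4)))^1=1296100397748329222197741003840942724625/31381869798071769453568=41300929679721217.13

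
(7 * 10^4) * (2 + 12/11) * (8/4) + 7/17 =80920077/187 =432727.68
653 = 653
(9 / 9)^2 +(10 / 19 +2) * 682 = 32755 / 19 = 1723.95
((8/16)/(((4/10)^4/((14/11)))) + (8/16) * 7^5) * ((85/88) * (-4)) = -126088235/3872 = -32564.11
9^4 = 6561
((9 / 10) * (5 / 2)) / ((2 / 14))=63 / 4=15.75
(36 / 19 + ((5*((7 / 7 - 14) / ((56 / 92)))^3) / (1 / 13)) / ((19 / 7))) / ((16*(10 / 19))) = -1737494323 / 62720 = -27702.40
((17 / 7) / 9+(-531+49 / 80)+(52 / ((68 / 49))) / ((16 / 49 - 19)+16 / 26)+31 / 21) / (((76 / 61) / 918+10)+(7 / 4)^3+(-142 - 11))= 3.86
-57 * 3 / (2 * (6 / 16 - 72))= 1.19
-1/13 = -0.08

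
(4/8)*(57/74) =57/148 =0.39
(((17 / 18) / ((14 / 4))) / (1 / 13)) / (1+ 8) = 221 / 567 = 0.39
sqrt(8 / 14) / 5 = 2* sqrt(7) / 35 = 0.15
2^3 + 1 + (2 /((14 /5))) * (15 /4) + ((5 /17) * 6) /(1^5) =13.44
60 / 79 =0.76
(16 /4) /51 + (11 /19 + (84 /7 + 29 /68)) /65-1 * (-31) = 7880309 /251940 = 31.28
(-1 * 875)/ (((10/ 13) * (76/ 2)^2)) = -2275/ 2888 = -0.79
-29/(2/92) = -1334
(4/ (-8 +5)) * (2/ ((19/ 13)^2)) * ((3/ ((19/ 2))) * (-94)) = 254176/ 6859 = 37.06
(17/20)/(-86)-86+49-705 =-1276257/1720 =-742.01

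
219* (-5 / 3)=-365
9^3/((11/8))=5832/11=530.18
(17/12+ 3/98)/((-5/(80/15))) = -3404/2205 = -1.54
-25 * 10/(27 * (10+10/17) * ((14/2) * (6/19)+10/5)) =-1615/7776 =-0.21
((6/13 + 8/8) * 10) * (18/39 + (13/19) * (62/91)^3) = 7466540/753571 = 9.91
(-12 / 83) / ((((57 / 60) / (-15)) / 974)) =3506400 / 1577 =2223.46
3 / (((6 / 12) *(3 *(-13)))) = -2 / 13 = -0.15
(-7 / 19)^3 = -343 / 6859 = -0.05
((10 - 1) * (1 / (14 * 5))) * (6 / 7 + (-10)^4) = 315027 / 245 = 1285.82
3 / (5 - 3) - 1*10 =-17 / 2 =-8.50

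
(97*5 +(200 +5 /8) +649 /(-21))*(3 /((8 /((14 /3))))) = 1145.76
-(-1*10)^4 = -10000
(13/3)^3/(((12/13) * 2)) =28561/648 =44.08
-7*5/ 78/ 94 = -35/ 7332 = -0.00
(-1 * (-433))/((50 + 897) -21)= 433/926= 0.47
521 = 521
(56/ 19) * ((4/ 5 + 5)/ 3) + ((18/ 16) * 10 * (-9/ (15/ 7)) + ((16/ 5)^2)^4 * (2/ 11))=1917797352601/ 979687500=1957.56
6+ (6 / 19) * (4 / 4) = 120 / 19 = 6.32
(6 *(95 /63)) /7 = 190 /147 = 1.29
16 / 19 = 0.84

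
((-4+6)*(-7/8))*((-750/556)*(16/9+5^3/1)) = 299.27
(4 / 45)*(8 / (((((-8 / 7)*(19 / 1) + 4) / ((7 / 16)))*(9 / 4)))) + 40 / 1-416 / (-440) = 5653694 / 138105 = 40.94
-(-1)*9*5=45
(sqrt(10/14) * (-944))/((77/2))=-1888 * sqrt(35)/539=-20.72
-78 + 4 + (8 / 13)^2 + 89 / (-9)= -83.51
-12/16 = -3/4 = -0.75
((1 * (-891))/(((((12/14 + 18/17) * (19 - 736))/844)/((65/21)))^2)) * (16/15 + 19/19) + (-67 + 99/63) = -26207058012781/3897308709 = -6724.40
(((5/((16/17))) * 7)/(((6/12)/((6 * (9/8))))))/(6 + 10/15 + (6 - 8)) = 6885/64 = 107.58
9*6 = 54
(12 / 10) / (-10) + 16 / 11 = 367 / 275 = 1.33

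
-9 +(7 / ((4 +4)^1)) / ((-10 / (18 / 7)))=-369 / 40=-9.22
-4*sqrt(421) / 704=-sqrt(421) / 176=-0.12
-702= -702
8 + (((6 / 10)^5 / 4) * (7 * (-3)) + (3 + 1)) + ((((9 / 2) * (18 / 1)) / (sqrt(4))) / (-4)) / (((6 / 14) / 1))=-300831 / 25000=-12.03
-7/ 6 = -1.17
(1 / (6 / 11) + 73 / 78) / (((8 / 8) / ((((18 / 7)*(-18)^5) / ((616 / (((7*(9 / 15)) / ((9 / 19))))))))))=-969348384 / 5005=-193676.00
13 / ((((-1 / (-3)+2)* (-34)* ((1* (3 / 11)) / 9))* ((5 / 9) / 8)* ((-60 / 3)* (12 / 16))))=15444 / 2975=5.19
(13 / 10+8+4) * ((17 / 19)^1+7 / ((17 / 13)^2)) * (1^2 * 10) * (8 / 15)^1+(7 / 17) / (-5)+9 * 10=641211 / 1445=443.74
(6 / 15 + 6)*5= 32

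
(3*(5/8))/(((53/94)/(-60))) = -10575/53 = -199.53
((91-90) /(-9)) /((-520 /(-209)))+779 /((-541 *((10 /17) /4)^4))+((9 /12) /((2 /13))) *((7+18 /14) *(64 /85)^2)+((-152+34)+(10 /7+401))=-1774435556079607 /640249155000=-2771.48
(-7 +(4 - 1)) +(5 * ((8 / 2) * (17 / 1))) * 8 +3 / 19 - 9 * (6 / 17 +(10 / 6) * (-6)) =905363 / 323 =2802.98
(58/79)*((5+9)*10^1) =8120/79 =102.78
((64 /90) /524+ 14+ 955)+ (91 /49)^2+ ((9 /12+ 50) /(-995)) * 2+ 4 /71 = 7937218642373 /8162464590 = 972.40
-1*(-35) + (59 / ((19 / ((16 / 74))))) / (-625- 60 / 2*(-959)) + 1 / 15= 2081481778 / 59357805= 35.07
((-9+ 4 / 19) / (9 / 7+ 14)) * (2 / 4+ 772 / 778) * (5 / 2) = -6786045 / 3163348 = -2.15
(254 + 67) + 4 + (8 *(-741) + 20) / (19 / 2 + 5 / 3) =-13673 / 67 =-204.07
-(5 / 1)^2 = -25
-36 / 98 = -18 / 49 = -0.37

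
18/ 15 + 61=311/ 5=62.20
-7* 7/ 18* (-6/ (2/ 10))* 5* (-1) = -1225/ 3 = -408.33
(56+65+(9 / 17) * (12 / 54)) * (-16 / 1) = -32944 / 17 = -1937.88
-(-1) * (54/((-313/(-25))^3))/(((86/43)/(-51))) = -21515625/30664297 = -0.70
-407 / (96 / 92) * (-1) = 9361 / 24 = 390.04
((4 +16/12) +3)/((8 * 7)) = 25/168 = 0.15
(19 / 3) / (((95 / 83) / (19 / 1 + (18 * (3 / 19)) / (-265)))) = 7935713 / 75525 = 105.07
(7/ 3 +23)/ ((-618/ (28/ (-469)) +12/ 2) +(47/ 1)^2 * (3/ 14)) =133/ 56862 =0.00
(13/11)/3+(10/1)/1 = 343/33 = 10.39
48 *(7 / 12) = 28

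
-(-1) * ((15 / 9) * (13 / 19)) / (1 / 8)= 520 / 57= 9.12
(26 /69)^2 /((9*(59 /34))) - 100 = -252786116 /2528091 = -99.99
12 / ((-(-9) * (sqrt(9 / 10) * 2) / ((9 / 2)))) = sqrt(10) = 3.16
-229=-229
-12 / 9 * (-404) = 1616 / 3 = 538.67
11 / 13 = 0.85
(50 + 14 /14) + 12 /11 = 573 /11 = 52.09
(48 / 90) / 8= 1 / 15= 0.07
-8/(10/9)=-36/5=-7.20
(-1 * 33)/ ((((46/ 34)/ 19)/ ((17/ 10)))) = -181203/ 230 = -787.84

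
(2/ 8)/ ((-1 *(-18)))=1/ 72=0.01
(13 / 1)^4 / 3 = 28561 / 3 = 9520.33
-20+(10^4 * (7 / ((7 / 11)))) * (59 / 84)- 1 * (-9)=77250.90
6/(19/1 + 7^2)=3/34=0.09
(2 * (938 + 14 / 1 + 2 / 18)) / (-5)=-17138 / 45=-380.84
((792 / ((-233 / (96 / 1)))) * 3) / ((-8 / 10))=285120 / 233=1223.69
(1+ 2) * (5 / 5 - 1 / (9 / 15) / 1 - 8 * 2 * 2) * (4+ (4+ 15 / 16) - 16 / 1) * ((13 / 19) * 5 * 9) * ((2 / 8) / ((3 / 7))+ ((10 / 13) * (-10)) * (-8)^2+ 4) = -6319239675 / 608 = -10393486.31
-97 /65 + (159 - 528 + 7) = -363.49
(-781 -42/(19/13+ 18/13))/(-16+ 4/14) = 206101/4070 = 50.64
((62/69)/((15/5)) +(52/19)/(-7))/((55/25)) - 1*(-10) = 3015820/302841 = 9.96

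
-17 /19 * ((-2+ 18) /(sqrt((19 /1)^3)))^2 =-4352 /130321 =-0.03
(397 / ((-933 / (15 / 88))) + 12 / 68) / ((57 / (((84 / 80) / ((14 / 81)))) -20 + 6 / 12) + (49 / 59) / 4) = -231107661 / 22033709962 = -0.01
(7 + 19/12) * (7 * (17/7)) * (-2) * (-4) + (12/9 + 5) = 3521/3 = 1173.67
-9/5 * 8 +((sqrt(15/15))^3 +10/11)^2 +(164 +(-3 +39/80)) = 1459087/9680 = 150.73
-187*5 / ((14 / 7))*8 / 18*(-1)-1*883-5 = -680.22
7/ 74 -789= -58379/ 74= -788.91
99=99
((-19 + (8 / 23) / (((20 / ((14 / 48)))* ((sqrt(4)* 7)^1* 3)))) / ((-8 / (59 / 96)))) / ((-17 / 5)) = -9281821 / 21620736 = -0.43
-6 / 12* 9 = -9 / 2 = -4.50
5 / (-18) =-5 / 18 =-0.28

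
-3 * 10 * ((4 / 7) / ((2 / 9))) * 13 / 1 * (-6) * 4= 168480 / 7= 24068.57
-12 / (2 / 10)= -60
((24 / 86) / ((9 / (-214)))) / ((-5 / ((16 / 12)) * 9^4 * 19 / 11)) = 37664 / 241215165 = 0.00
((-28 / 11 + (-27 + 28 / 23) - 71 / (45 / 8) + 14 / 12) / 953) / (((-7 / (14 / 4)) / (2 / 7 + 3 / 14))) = 905873 / 86799240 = 0.01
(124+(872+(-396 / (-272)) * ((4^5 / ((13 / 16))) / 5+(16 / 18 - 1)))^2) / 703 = 29983971756281 / 13734089200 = 2183.18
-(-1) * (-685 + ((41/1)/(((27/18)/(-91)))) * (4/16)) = -7841/6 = -1306.83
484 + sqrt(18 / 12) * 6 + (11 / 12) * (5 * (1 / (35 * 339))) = 3 * sqrt(6) + 13782395 / 28476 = 491.35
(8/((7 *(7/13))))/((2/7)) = 52/7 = 7.43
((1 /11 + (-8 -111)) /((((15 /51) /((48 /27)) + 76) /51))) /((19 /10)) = -181445760 /4329853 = -41.91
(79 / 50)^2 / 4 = 0.62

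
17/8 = 2.12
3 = 3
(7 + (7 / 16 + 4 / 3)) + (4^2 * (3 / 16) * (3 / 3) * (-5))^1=-299 / 48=-6.23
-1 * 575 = -575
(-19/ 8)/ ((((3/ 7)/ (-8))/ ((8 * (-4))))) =-4256/ 3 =-1418.67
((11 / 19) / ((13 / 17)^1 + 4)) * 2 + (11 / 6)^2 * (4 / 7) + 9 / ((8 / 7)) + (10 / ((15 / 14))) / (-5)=3521471 / 430920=8.17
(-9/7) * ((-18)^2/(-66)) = 486/77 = 6.31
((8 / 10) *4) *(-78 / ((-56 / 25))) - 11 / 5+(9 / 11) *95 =71978 / 385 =186.96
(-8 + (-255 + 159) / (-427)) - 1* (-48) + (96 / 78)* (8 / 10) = 41.21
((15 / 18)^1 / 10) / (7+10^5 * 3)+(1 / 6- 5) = -5800135 / 1200028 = -4.83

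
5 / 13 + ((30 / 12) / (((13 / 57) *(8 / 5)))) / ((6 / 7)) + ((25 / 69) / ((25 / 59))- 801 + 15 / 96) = -11361205 / 14352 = -791.61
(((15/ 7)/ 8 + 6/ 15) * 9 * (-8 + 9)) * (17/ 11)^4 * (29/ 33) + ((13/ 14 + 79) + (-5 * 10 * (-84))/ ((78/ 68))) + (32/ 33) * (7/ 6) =1809549451343/ 479639160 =3772.73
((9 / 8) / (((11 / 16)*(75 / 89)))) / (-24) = -89 / 1100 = -0.08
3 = 3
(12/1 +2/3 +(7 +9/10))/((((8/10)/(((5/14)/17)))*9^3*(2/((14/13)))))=3085/7733232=0.00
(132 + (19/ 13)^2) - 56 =13205/ 169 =78.14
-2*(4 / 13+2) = -60 / 13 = -4.62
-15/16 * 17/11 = -1.45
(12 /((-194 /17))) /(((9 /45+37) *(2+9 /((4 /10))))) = -170 /147343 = -0.00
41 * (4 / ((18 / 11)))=100.22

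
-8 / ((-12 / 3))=2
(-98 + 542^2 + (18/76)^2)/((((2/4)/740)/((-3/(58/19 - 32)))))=9413994027/209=45043033.62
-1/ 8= -0.12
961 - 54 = 907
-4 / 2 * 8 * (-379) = 6064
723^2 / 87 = 174243 / 29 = 6008.38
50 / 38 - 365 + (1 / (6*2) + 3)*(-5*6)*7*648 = -7978930 / 19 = -419943.68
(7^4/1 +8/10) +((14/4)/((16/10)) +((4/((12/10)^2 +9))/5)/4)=50195659/20880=2404.01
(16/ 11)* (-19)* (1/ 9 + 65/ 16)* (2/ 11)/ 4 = -11419/ 2178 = -5.24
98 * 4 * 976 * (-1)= -382592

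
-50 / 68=-25 / 34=-0.74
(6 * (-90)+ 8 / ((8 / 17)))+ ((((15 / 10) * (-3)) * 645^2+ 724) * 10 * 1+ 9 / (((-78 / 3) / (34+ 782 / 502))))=-122130306933 / 6526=-18714420.31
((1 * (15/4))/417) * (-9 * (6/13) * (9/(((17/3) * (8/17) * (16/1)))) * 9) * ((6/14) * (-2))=98415/1619072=0.06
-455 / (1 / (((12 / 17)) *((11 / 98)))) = -4290 / 119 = -36.05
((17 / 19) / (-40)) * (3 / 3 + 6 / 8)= -119 / 3040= -0.04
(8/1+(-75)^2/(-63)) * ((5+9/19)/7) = -59176/931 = -63.56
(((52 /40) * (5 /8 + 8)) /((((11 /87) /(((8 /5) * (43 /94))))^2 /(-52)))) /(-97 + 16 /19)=203.19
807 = 807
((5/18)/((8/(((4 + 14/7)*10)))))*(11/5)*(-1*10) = -275/6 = -45.83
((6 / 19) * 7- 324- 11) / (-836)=6323 / 15884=0.40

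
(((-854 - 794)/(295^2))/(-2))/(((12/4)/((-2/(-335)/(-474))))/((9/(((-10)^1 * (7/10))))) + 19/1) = 412/8061734925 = 0.00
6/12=1/2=0.50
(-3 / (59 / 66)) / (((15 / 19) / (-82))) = 102828 / 295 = 348.57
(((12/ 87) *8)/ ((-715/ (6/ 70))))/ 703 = -96/ 510184675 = -0.00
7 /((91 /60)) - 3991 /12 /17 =-39643 /2652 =-14.95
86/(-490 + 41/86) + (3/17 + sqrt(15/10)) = 565/715683 + sqrt(6)/2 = 1.23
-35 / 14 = -5 / 2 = -2.50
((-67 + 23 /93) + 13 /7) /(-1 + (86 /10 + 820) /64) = -13519040 /2488773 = -5.43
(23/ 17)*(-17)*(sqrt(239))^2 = -5497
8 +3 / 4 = 35 / 4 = 8.75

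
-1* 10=-10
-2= -2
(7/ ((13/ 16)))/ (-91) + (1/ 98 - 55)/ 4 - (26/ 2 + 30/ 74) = -66788489/ 2451176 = -27.25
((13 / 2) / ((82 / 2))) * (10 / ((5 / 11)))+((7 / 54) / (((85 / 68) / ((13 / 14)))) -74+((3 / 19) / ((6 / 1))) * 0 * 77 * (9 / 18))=-389752 / 5535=-70.42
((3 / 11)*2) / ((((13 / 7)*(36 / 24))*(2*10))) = 7 / 715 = 0.01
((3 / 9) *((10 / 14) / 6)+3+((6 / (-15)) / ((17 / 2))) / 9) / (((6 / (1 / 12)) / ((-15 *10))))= -18055 / 2856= -6.32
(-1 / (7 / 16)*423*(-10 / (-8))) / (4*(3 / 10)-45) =14100 / 511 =27.59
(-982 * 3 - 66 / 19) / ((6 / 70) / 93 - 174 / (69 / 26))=1398478200 / 31086983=44.99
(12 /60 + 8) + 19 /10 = 101 /10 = 10.10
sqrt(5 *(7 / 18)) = sqrt(70) / 6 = 1.39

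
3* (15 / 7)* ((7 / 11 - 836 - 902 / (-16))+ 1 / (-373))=-1150632495 / 229768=-5007.80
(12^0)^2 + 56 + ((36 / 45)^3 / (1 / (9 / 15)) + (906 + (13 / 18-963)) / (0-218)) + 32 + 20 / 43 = 90.03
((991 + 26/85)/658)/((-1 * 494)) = -84261/27629420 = -0.00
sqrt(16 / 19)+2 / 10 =1 / 5+4 * sqrt(19) / 19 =1.12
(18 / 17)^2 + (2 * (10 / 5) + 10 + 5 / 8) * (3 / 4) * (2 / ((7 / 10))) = 525339 / 16184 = 32.46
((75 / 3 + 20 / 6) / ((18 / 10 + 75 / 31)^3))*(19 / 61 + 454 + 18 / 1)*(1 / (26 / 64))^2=1167299561360000 / 1081386770841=1079.45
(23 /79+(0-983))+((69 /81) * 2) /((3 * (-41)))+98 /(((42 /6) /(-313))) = -5364.72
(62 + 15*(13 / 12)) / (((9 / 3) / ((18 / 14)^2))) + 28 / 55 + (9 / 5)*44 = 1324069 / 10780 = 122.83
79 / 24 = 3.29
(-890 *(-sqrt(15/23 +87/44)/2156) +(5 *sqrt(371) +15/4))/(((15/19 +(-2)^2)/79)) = 667945 *sqrt(673233)/49637588 +22515/364 +7505 *sqrt(371)/91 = 1661.43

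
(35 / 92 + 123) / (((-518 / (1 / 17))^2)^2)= 11351 / 553225960963293632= 0.00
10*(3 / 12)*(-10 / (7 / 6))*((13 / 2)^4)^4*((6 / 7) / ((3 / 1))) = -49906245688738488075 / 802816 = -62163989866592.70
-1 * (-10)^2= -100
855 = 855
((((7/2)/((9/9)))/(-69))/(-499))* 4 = 14/34431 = 0.00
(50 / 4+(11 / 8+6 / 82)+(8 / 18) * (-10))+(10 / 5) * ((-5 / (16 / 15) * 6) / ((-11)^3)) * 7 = 38503555 / 3929112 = 9.80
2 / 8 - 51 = -203 / 4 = -50.75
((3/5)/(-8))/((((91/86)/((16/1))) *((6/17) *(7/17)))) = -24854/3185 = -7.80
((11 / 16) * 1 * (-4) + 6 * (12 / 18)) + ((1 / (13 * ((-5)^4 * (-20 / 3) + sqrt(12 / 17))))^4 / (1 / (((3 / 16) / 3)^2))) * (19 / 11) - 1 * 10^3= -249930114590558593086874030529007777813651988621 / 250242918238356538760324632454296041883283456 + 2768960195590471875 * sqrt(51) / 31280364779794567345040579056787005235410432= -998.75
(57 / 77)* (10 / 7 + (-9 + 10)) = 969 / 539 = 1.80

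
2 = 2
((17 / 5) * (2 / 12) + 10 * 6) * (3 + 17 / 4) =52693 / 120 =439.11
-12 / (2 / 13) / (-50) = 39 / 25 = 1.56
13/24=0.54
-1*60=-60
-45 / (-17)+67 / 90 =5189 / 1530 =3.39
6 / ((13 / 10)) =60 / 13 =4.62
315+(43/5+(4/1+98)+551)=4883/5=976.60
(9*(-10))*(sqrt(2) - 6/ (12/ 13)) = 585 - 90*sqrt(2) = 457.72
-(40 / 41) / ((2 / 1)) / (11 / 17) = -340 / 451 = -0.75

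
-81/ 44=-1.84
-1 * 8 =-8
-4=-4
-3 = -3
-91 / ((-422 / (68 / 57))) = 0.26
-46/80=-23/40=-0.58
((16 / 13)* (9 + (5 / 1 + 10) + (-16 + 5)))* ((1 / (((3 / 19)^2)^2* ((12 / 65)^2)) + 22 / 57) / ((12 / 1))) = 10461603811 / 166212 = 62941.33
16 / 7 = 2.29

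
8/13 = 0.62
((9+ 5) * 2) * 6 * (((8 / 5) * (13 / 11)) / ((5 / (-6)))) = -104832 / 275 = -381.21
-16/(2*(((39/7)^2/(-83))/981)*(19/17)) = 60289208/3211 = 18775.84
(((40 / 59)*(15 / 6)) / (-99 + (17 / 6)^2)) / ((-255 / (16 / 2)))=384 / 656965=0.00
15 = 15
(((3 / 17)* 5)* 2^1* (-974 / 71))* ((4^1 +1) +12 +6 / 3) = -555180 / 1207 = -459.97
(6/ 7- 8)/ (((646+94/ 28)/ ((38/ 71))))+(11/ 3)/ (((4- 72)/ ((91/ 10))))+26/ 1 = 33581392979/ 1316740440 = 25.50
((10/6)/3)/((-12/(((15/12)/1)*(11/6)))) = -275/2592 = -0.11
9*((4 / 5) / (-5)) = -36 / 25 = -1.44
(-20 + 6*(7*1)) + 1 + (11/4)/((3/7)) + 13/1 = 42.42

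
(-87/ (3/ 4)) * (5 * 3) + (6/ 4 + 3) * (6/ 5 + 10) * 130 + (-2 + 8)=4818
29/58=1/2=0.50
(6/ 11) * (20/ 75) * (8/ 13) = 64/ 715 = 0.09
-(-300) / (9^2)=3.70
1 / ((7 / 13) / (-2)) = -3.71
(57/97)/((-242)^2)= 57/5680708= 0.00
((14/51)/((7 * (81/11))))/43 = 22/177633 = 0.00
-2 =-2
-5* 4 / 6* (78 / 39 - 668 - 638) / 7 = 13040 / 21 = 620.95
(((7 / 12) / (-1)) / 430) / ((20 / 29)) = -203 / 103200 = -0.00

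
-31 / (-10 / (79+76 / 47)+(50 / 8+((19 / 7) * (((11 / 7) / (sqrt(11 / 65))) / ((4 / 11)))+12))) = -0.66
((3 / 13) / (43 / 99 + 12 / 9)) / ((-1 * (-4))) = 0.03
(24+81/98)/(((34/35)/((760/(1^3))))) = 2311350/119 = 19423.11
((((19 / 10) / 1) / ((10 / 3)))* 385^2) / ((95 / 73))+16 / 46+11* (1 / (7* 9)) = 1881470639 / 28980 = 64923.07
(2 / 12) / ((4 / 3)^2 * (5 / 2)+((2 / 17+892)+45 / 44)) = 1122 / 6042541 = 0.00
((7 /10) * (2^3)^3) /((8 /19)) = 4256 /5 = 851.20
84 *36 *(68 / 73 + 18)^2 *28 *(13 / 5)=2102322104064 / 26645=78901186.12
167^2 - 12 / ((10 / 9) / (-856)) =37133.80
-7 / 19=-0.37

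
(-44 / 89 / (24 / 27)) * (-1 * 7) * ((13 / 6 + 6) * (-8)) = -22638 / 89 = -254.36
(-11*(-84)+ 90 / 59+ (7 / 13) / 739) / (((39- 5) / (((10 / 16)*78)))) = 7869003825 / 5929736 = 1327.04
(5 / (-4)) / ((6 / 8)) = -5 / 3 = -1.67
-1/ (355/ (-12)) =12/ 355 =0.03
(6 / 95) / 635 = 6 / 60325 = 0.00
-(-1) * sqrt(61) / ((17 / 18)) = 8.27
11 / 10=1.10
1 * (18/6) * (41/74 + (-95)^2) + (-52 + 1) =1999899/74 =27025.66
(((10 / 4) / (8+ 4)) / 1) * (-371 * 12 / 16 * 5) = -9275 / 32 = -289.84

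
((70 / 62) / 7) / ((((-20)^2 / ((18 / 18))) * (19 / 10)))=1 / 4712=0.00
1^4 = 1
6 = 6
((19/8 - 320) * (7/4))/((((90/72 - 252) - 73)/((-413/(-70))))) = 149919/14800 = 10.13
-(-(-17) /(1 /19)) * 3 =-969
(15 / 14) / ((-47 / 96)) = -720 / 329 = -2.19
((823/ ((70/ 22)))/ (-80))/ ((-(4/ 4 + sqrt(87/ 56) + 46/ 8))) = 81477/ 164300-9053 * sqrt(1218)/ 3450300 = 0.40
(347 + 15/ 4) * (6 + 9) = 21045/ 4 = 5261.25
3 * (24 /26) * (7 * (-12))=-3024 /13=-232.62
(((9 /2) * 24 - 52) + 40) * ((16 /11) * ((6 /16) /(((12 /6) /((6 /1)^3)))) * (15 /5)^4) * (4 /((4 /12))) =60466176 /11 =5496925.09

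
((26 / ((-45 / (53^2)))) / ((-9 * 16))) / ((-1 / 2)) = -36517 / 1620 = -22.54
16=16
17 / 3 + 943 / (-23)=-106 / 3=-35.33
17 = 17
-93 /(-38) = 93 /38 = 2.45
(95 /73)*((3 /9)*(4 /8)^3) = 95 /1752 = 0.05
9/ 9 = 1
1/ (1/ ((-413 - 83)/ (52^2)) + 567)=0.00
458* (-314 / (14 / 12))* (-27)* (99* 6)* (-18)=-249097340448 / 7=-35585334349.71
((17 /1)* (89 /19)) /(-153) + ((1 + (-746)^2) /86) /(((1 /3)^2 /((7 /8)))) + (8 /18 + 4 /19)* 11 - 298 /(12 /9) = 663316633 /13072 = 50743.32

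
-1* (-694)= 694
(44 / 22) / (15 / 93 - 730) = -62 / 22625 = -0.00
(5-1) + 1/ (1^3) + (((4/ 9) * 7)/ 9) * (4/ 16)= 412/ 81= 5.09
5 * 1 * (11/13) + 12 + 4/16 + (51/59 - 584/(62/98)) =-86144223/95108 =-905.75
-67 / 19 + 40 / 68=-949 / 323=-2.94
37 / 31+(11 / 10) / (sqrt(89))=11 * sqrt(89) / 890+37 / 31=1.31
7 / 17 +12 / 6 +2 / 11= 485 / 187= 2.59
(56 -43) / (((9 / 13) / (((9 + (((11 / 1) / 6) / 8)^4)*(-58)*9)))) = -234220676885 / 2654208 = -88245.03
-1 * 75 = -75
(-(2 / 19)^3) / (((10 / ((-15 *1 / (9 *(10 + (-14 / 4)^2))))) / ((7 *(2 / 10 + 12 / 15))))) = 112 / 1831353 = 0.00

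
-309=-309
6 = 6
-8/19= -0.42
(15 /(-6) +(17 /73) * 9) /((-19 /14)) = 413 /1387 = 0.30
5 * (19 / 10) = 19 / 2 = 9.50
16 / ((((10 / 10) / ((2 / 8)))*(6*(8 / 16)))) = 1.33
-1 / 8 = -0.12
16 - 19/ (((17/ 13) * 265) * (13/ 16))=71776/ 4505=15.93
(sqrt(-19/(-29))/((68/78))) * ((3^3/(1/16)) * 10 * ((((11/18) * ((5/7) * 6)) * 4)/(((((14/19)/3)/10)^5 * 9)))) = 1290629462265000000 * sqrt(551)/58000957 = 522326686196.47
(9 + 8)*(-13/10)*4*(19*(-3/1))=25194/5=5038.80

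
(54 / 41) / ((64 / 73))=1971 / 1312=1.50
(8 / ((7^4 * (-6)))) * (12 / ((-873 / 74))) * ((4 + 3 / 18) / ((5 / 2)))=5920 / 6288219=0.00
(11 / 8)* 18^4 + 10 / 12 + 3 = 866075 / 6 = 144345.83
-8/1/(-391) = 8/391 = 0.02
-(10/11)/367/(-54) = 5/108999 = 0.00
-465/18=-155/6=-25.83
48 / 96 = 1 / 2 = 0.50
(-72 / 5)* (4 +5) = -648 / 5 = -129.60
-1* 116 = -116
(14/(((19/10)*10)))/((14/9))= 9/19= 0.47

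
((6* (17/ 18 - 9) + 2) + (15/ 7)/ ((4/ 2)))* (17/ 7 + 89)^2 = -389324800/ 1029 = -378352.58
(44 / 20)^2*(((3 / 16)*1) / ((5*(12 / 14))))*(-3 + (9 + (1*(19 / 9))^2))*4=717409 / 81000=8.86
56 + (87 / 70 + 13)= 4917 / 70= 70.24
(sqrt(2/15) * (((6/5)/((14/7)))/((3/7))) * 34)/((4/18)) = 357 * sqrt(30)/25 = 78.21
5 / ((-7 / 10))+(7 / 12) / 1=-551 / 84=-6.56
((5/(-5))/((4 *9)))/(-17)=1/612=0.00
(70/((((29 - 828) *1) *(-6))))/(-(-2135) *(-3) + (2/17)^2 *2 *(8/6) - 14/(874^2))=-227253110/99684229805101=-0.00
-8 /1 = -8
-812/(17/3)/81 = -812/459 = -1.77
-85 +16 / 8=-83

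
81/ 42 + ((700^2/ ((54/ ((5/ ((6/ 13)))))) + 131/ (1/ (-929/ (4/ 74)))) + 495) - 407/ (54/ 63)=-2441623265/ 1134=-2153106.94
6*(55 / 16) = 165 / 8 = 20.62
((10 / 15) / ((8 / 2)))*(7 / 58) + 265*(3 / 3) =92227 / 348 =265.02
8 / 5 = 1.60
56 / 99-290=-28654 / 99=-289.43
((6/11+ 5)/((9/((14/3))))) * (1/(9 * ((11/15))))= 4270/9801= 0.44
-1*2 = -2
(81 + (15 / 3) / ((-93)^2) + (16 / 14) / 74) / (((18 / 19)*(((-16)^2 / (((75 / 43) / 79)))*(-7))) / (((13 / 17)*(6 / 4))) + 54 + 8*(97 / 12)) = -560329571425 / 462816314322306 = -0.00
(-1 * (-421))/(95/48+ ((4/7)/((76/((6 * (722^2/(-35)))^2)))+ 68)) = 173283600/24713794643297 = 0.00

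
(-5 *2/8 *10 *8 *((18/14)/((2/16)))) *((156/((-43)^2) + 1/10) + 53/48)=-17154030/12943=-1325.35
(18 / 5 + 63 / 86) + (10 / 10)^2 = 2293 / 430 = 5.33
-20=-20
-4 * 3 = -12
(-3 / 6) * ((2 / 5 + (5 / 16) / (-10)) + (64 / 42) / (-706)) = -434807 / 2372160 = -0.18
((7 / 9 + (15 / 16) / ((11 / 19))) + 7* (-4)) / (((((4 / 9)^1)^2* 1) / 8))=-1036.92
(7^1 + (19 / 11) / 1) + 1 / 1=107 / 11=9.73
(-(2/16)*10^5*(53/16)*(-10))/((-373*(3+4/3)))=-2484375/9698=-256.17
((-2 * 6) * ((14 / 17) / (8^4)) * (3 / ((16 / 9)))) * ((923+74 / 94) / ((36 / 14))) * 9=-13.16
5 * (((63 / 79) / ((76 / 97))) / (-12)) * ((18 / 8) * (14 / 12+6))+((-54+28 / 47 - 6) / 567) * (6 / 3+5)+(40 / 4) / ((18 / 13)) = -255746071 / 731431296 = -0.35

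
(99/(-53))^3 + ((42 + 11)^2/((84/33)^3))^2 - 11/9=18724654609075577261/645681445097472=28999.83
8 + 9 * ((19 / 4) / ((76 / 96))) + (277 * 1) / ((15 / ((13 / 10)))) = 12901 / 150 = 86.01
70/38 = 35/19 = 1.84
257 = 257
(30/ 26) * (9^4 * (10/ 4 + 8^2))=13089195/ 26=503430.58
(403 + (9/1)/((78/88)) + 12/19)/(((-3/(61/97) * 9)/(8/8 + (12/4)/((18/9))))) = -31172525/1293786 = -24.09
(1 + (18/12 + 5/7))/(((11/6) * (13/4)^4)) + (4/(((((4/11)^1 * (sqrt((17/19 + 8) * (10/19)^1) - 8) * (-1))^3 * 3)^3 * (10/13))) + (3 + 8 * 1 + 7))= 36256544617095259812314101060761420604169 * sqrt(10)/1047137944595034046576014802339572848818913280 + 5185996494206092593692781539885649232215828005450611/287857828292445636265979003157597698800500953579520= 18.02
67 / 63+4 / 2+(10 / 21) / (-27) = 1727 / 567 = 3.05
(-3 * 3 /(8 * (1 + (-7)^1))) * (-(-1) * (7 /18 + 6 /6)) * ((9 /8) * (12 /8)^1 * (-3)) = -1.32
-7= -7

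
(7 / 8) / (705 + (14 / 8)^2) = 14 / 11329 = 0.00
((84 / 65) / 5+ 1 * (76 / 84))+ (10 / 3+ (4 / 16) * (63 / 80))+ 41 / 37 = 93762167 / 16161600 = 5.80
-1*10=-10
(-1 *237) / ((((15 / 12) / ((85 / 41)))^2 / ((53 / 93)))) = -19360688 / 52111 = -371.53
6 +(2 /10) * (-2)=28 /5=5.60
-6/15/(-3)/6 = 1/45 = 0.02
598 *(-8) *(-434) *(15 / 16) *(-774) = -1506583260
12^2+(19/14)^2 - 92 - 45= 1733/196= 8.84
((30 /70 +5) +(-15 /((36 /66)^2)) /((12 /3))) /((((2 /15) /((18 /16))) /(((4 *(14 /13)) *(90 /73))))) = -4882275 /15184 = -321.54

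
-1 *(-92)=92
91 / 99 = 0.92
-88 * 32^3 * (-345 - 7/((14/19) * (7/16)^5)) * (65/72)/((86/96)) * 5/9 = 686958667366400/453789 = 1513828381.40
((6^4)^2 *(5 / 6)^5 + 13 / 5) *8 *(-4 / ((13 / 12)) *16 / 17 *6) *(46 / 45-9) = 4962835116032 / 5525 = 898250699.73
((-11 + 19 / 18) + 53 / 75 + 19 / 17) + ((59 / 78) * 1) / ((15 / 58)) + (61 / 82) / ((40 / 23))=-155517221 / 32619600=-4.77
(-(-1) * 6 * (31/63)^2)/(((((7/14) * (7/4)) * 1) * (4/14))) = 5.81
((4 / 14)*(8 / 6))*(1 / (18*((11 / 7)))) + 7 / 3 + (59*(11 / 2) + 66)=233351 / 594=392.85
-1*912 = -912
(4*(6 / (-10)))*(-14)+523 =2783 / 5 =556.60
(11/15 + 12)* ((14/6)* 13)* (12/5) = 69524/75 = 926.99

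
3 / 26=0.12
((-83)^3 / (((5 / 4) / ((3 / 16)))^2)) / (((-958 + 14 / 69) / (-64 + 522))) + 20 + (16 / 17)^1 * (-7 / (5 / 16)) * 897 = -2862438131269 / 224699200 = -12738.98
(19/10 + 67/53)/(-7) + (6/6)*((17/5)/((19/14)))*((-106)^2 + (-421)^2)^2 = 6273322050471421/70490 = 88995915030.10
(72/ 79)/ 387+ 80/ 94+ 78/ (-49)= -5776858/ 7823291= -0.74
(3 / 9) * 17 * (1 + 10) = 187 / 3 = 62.33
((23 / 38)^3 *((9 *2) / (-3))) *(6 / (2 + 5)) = -109503 / 96026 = -1.14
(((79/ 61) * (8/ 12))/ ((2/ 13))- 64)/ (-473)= 10685/ 86559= 0.12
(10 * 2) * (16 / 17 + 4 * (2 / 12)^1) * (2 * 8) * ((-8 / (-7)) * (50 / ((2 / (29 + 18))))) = 690913.17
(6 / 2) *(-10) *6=-180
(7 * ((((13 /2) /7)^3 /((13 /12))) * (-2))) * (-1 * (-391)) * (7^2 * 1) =-198237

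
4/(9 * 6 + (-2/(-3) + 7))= 12/185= 0.06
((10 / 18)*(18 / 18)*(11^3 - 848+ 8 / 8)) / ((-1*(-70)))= 242 / 63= 3.84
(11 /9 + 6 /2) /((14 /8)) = 152 /63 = 2.41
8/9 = 0.89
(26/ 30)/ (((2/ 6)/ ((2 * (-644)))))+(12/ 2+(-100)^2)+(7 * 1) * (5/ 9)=299749/ 45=6661.09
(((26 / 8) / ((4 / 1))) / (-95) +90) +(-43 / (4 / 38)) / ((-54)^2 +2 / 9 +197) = 89.86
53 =53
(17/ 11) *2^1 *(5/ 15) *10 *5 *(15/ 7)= 8500/ 77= 110.39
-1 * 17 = -17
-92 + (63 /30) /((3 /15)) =-163 /2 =-81.50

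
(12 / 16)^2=9 / 16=0.56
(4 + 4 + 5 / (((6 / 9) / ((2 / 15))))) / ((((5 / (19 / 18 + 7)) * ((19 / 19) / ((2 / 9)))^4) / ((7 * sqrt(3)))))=1624 * sqrt(3) / 6561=0.43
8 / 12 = 2 / 3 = 0.67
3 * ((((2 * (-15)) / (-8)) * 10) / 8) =225 / 16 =14.06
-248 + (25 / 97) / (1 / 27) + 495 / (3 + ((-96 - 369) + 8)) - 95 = -14846599 / 44038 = -337.13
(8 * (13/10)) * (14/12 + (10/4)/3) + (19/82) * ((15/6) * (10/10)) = 17531/820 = 21.38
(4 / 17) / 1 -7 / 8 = -87 / 136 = -0.64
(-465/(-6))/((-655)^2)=0.00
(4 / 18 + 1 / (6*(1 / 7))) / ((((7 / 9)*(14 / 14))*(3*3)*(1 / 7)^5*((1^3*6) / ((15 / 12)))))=694.73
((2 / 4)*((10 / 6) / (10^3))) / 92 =1 / 110400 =0.00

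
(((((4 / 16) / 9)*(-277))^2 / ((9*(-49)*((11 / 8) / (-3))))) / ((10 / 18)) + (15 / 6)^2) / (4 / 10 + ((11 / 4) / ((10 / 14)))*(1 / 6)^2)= 7890332 / 590205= 13.37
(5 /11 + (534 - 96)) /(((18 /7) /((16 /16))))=33761 /198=170.51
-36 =-36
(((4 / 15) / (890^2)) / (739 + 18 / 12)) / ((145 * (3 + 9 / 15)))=0.00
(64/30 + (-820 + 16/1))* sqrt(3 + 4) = -2121.54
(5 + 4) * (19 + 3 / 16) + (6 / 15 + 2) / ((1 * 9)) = 41509 / 240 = 172.95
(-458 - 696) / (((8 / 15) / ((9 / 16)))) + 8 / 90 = -3505019 / 2880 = -1217.02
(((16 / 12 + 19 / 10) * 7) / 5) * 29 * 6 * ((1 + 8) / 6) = 59073 / 50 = 1181.46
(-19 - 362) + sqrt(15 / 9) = -381 + sqrt(15) / 3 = -379.71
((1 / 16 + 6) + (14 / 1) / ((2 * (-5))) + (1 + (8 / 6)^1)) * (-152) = -31901 / 30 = -1063.37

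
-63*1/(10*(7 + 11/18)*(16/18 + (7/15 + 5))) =-5103/39182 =-0.13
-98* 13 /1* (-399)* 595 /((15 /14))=282290372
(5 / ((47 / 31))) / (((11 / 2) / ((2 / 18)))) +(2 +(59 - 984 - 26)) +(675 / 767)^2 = -2595403579718 / 2737308717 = -948.16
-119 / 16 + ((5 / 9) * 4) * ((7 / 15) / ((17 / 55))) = -29981 / 7344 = -4.08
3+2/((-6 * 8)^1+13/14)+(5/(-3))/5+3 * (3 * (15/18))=40031/3954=10.12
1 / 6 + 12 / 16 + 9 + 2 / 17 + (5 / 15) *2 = 2183 / 204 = 10.70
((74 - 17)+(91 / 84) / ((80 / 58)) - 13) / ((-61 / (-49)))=1053353 / 29280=35.98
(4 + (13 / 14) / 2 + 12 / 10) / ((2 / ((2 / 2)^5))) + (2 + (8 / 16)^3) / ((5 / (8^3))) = 61721 / 280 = 220.43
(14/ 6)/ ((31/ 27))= 63/ 31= 2.03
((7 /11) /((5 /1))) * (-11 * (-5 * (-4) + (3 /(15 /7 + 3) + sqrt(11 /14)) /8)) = -13489 /480 - sqrt(154) /80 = -28.26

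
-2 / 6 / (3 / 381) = -127 / 3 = -42.33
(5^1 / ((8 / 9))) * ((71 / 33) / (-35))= -213 / 616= -0.35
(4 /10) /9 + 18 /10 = 83 /45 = 1.84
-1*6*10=-60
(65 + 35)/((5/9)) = 180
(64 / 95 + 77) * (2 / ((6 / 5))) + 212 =19463 / 57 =341.46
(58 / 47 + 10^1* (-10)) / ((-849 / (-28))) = -129976 / 39903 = -3.26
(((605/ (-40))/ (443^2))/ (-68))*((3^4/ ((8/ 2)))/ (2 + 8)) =9801/ 4270378240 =0.00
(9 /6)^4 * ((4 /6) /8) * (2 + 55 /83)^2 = 2.99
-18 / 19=-0.95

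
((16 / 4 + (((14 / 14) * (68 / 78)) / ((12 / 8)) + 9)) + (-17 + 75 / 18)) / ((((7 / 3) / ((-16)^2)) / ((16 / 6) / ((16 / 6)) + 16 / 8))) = 3200 / 13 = 246.15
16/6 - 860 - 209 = -3199/3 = -1066.33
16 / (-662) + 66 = 21838 / 331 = 65.98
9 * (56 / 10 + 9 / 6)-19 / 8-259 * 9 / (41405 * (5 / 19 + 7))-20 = 45185713 / 1088360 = 41.52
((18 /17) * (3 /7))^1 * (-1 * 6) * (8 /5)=-4.36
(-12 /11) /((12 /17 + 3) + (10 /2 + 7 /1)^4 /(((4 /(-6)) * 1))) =68 /1938585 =0.00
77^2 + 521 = 6450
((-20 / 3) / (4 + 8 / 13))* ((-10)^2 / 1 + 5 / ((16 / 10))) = -3575 / 24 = -148.96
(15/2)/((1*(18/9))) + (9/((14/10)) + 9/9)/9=1153/252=4.58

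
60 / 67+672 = 45084 / 67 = 672.90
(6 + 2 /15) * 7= 644 /15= 42.93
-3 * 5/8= -15/8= -1.88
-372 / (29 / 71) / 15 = -8804 / 145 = -60.72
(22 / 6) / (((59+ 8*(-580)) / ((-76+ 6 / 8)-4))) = 3487 / 54972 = 0.06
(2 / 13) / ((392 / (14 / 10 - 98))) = -69 / 1820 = -0.04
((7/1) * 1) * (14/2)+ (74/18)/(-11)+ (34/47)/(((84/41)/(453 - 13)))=6644026/32571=203.99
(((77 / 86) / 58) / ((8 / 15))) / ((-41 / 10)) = -5775 / 818032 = -0.01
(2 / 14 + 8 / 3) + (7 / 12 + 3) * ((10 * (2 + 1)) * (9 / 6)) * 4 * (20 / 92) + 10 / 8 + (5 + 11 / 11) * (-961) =-10861169 / 1932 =-5621.72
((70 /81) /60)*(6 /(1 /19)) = 1.64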